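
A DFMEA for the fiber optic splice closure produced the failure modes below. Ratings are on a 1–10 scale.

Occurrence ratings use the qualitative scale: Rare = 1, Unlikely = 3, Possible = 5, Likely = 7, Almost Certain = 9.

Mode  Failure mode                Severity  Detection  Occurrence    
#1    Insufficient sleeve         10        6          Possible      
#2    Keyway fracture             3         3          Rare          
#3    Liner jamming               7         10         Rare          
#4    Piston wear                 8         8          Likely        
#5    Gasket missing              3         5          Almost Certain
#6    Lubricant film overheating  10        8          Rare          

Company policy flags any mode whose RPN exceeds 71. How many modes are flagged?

RPN = Severity × Occurrence × Detection:
  #1: 10 × 5 × 6 = 300
  #2: 3 × 1 × 3 = 9
  #3: 7 × 1 × 10 = 70
  #4: 8 × 7 × 8 = 448
  #5: 3 × 9 × 5 = 135
  #6: 10 × 1 × 8 = 80
Modes with RPN > 71: #1 (300), #4 (448), #5 (135), #6 (80) → 4.

4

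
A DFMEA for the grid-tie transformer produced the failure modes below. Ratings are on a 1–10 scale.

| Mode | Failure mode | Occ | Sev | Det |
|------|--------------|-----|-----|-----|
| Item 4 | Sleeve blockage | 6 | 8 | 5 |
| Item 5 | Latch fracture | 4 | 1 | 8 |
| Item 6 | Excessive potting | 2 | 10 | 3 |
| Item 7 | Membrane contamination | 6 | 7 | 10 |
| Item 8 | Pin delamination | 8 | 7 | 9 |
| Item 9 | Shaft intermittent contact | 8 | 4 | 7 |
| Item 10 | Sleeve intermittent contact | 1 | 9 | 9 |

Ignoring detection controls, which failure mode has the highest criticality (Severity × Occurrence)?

Criticality = Severity × Occurrence:
  Item 4: 8 × 6 = 48
  Item 5: 1 × 4 = 4
  Item 6: 10 × 2 = 20
  Item 7: 7 × 6 = 42
  Item 8: 7 × 8 = 56
  Item 9: 4 × 8 = 32
  Item 10: 9 × 1 = 9
Highest criticality is 56 → Item 8.

Item 8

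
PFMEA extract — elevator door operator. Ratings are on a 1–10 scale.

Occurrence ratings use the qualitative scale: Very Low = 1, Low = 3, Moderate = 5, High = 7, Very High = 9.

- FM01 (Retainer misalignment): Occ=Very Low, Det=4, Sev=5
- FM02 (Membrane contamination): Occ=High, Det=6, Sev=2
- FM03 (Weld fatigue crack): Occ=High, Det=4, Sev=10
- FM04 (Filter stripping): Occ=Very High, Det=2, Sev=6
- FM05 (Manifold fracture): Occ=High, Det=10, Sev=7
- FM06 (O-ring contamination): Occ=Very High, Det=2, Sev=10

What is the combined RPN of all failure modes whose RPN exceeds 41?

RPN = Severity × Occurrence × Detection:
  FM01: 5 × 1 × 4 = 20
  FM02: 2 × 7 × 6 = 84
  FM03: 10 × 7 × 4 = 280
  FM04: 6 × 9 × 2 = 108
  FM05: 7 × 7 × 10 = 490
  FM06: 10 × 9 × 2 = 180
RPN > 41: FM02 (84), FM03 (280), FM04 (108), FM05 (490), FM06 (180).
Sum: 84 + 280 + 108 + 490 + 180 = 1142.

1142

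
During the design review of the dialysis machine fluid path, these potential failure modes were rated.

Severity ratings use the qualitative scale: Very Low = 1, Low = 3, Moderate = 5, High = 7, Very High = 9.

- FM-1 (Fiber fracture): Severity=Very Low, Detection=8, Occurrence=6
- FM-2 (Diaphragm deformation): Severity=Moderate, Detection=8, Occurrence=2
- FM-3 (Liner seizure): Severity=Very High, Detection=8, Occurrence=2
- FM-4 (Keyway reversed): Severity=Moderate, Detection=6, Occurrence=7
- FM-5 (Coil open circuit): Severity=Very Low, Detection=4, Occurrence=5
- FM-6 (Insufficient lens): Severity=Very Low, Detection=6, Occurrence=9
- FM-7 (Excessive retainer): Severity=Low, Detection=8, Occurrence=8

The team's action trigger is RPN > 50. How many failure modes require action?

5

RPN = Severity × Occurrence × Detection:
  FM-1: 1 × 6 × 8 = 48
  FM-2: 5 × 2 × 8 = 80
  FM-3: 9 × 2 × 8 = 144
  FM-4: 5 × 7 × 6 = 210
  FM-5: 1 × 5 × 4 = 20
  FM-6: 1 × 9 × 6 = 54
  FM-7: 3 × 8 × 8 = 192
Modes with RPN > 50: FM-2 (80), FM-3 (144), FM-4 (210), FM-6 (54), FM-7 (192) → 5.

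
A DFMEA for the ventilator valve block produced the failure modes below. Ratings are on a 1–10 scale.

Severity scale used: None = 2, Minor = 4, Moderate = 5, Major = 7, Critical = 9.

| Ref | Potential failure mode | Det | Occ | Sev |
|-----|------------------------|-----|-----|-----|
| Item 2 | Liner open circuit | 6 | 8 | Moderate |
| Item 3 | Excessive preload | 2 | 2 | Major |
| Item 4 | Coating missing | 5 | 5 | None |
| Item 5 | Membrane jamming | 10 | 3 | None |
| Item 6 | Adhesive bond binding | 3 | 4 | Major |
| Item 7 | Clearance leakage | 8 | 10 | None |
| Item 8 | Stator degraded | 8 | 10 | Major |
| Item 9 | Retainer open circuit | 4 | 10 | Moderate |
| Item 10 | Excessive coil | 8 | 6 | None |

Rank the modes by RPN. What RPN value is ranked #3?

RPN = Severity × Occurrence × Detection:
  Item 2: 5 × 8 × 6 = 240
  Item 3: 7 × 2 × 2 = 28
  Item 4: 2 × 5 × 5 = 50
  Item 5: 2 × 3 × 10 = 60
  Item 6: 7 × 4 × 3 = 84
  Item 7: 2 × 10 × 8 = 160
  Item 8: 7 × 10 × 8 = 560
  Item 9: 5 × 10 × 4 = 200
  Item 10: 2 × 6 × 8 = 96
Sorted descending: 560, 240, 200, 160, 96, 84, 60, 50, 28.
The third-highest RPN is 200 (Item 9).

200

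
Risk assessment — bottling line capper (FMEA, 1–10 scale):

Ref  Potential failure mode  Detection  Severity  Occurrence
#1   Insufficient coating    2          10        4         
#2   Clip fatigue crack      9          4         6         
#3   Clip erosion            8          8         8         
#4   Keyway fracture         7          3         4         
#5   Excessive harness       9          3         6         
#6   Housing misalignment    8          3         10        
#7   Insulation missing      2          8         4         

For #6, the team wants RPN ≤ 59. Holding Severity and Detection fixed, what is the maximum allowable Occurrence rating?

#6: S=3, O=10, D=8 → current RPN = 240.
Fixed product = 24. Need 24 × O ≤ 59, so O ≤ 59/24 = 2.46.
Maximum integer Occurrence rating = 2 (gives RPN 48; O=3 would give 72 > 59).

2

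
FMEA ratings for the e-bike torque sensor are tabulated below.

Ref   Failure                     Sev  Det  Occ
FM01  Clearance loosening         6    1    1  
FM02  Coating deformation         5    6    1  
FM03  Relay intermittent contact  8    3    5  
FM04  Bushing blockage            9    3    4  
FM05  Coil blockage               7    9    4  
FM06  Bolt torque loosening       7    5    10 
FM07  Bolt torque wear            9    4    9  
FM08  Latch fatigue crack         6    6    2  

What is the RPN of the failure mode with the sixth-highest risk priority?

72

RPN = Severity × Occurrence × Detection:
  FM01: 6 × 1 × 1 = 6
  FM02: 5 × 1 × 6 = 30
  FM03: 8 × 5 × 3 = 120
  FM04: 9 × 4 × 3 = 108
  FM05: 7 × 4 × 9 = 252
  FM06: 7 × 10 × 5 = 350
  FM07: 9 × 9 × 4 = 324
  FM08: 6 × 2 × 6 = 72
Sorted descending: 350, 324, 252, 120, 108, 72, 30, 6.
The sixth-highest RPN is 72 (FM08).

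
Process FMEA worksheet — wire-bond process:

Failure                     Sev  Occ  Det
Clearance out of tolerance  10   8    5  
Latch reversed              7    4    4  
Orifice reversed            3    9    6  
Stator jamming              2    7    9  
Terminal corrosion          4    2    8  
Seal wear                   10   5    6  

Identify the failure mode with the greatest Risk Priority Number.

Clearance out of tolerance

RPN = Severity × Occurrence × Detection:
  Clearance out of tolerance: 10 × 8 × 5 = 400
  Latch reversed: 7 × 4 × 4 = 112
  Orifice reversed: 3 × 9 × 6 = 162
  Stator jamming: 2 × 7 × 9 = 126
  Terminal corrosion: 4 × 2 × 8 = 64
  Seal wear: 10 × 5 × 6 = 300
Highest RPN is 400 → Clearance out of tolerance.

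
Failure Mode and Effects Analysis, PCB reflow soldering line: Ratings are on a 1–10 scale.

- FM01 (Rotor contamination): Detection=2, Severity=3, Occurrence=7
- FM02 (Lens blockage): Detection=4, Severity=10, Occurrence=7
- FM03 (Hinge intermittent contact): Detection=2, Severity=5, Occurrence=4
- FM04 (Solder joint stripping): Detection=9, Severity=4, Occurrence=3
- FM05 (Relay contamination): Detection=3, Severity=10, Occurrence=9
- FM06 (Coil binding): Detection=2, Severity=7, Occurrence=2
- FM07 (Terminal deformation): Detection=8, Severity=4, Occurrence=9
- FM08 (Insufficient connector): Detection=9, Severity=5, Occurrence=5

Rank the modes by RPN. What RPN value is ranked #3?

RPN = Severity × Occurrence × Detection:
  FM01: 3 × 7 × 2 = 42
  FM02: 10 × 7 × 4 = 280
  FM03: 5 × 4 × 2 = 40
  FM04: 4 × 3 × 9 = 108
  FM05: 10 × 9 × 3 = 270
  FM06: 7 × 2 × 2 = 28
  FM07: 4 × 9 × 8 = 288
  FM08: 5 × 5 × 9 = 225
Sorted descending: 288, 280, 270, 225, 108, 42, 40, 28.
The third-highest RPN is 270 (FM05).

270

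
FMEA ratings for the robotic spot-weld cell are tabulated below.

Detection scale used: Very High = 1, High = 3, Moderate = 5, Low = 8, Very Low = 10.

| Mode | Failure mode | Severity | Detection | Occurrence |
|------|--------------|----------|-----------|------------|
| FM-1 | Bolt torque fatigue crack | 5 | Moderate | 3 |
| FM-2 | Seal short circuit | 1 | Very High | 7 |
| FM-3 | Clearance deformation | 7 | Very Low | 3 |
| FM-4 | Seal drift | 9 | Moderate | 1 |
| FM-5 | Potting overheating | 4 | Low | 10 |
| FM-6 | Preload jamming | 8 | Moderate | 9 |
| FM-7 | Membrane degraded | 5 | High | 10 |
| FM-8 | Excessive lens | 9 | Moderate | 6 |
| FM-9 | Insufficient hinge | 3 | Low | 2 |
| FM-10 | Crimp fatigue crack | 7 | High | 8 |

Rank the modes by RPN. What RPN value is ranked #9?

45

RPN = Severity × Occurrence × Detection:
  FM-1: 5 × 3 × 5 = 75
  FM-2: 1 × 7 × 1 = 7
  FM-3: 7 × 3 × 10 = 210
  FM-4: 9 × 1 × 5 = 45
  FM-5: 4 × 10 × 8 = 320
  FM-6: 8 × 9 × 5 = 360
  FM-7: 5 × 10 × 3 = 150
  FM-8: 9 × 6 × 5 = 270
  FM-9: 3 × 2 × 8 = 48
  FM-10: 7 × 8 × 3 = 168
Sorted descending: 360, 320, 270, 210, 168, 150, 75, 48, 45, 7.
The 9th-highest RPN is 45 (FM-4).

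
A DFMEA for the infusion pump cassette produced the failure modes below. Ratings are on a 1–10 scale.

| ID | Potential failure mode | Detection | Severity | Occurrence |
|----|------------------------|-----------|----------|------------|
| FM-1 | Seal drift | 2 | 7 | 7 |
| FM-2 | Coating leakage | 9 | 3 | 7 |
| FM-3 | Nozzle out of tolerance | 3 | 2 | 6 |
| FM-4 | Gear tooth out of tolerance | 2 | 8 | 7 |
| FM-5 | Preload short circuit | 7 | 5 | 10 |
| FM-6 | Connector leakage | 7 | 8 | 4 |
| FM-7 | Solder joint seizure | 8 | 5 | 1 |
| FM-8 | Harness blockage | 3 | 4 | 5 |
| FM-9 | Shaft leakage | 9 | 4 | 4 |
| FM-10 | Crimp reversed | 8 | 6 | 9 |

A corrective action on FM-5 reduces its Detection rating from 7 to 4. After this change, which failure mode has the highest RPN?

RPN = Severity × Occurrence × Detection:
  FM-1: 7 × 7 × 2 = 98
  FM-2: 3 × 7 × 9 = 189
  FM-3: 2 × 6 × 3 = 36
  FM-4: 8 × 7 × 2 = 112
  FM-5: 5 × 10 × 7 = 350
  FM-6: 8 × 4 × 7 = 224
  FM-7: 5 × 1 × 8 = 40
  FM-8: 4 × 5 × 3 = 60
  FM-9: 4 × 4 × 9 = 144
  FM-10: 6 × 9 × 8 = 432
After action: FM-5 → 5 × 10 × 4 = 200.
Revised RPNs: FM-10=432, FM-6=224, FM-5=200, FM-2=189, FM-9=144, FM-4=112, FM-1=98, FM-8=60, FM-7=40, FM-3=36.
Highest is now FM-10 (432).

FM-10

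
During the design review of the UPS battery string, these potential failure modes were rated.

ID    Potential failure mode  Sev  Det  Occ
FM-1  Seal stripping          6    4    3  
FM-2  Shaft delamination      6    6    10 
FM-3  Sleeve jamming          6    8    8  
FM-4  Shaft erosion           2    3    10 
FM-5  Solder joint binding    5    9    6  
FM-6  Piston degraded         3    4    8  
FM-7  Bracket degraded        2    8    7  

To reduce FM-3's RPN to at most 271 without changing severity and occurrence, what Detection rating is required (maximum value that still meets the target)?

FM-3: S=6, O=8, D=8 → current RPN = 384.
Fixed product = 48. Need 48 × D ≤ 271, so D ≤ 271/48 = 5.65.
Maximum integer Detection rating = 5 (gives RPN 240; D=6 would give 288 > 271).

5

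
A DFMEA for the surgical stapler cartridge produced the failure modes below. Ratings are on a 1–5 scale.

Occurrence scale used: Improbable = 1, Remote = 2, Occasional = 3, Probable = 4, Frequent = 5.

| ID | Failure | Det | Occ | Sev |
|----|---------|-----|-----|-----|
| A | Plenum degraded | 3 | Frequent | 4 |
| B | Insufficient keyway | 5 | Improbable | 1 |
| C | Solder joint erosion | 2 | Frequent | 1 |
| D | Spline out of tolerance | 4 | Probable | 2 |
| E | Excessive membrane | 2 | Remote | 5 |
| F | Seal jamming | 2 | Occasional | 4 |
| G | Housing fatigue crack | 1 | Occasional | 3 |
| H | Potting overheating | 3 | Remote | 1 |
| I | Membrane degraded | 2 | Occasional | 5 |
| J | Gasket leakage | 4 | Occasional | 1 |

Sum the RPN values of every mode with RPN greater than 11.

178

RPN = Severity × Occurrence × Detection:
  A: 4 × 5 × 3 = 60
  B: 1 × 1 × 5 = 5
  C: 1 × 5 × 2 = 10
  D: 2 × 4 × 4 = 32
  E: 5 × 2 × 2 = 20
  F: 4 × 3 × 2 = 24
  G: 3 × 3 × 1 = 9
  H: 1 × 2 × 3 = 6
  I: 5 × 3 × 2 = 30
  J: 1 × 3 × 4 = 12
RPN > 11: A (60), D (32), E (20), F (24), I (30), J (12).
Sum: 60 + 32 + 20 + 24 + 30 + 12 = 178.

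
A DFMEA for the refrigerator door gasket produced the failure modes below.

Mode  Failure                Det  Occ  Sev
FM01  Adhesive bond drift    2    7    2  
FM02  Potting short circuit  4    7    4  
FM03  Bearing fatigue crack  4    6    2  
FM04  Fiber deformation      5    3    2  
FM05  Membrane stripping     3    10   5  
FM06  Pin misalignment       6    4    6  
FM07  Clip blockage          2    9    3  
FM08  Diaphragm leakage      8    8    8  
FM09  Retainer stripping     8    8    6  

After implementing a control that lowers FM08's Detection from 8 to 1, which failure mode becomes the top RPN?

FM09

RPN = Severity × Occurrence × Detection:
  FM01: 2 × 7 × 2 = 28
  FM02: 4 × 7 × 4 = 112
  FM03: 2 × 6 × 4 = 48
  FM04: 2 × 3 × 5 = 30
  FM05: 5 × 10 × 3 = 150
  FM06: 6 × 4 × 6 = 144
  FM07: 3 × 9 × 2 = 54
  FM08: 8 × 8 × 8 = 512
  FM09: 6 × 8 × 8 = 384
After action: FM08 → 8 × 8 × 1 = 64.
Revised RPNs: FM09=384, FM05=150, FM06=144, FM02=112, FM08=64, FM07=54, FM03=48, FM04=30, FM01=28.
Highest is now FM09 (384).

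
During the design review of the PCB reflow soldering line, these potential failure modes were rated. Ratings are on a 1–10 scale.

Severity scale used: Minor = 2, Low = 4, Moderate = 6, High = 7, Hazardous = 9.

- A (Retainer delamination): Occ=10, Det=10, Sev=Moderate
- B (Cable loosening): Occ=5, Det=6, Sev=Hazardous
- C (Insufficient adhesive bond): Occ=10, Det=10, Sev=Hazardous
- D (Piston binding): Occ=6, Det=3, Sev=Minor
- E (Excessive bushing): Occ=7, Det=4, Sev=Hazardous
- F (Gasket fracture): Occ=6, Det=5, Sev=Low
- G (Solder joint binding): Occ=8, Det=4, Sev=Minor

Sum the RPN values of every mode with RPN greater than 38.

2206

RPN = Severity × Occurrence × Detection:
  A: 6 × 10 × 10 = 600
  B: 9 × 5 × 6 = 270
  C: 9 × 10 × 10 = 900
  D: 2 × 6 × 3 = 36
  E: 9 × 7 × 4 = 252
  F: 4 × 6 × 5 = 120
  G: 2 × 8 × 4 = 64
RPN > 38: A (600), B (270), C (900), E (252), F (120), G (64).
Sum: 600 + 270 + 900 + 252 + 120 + 64 = 2206.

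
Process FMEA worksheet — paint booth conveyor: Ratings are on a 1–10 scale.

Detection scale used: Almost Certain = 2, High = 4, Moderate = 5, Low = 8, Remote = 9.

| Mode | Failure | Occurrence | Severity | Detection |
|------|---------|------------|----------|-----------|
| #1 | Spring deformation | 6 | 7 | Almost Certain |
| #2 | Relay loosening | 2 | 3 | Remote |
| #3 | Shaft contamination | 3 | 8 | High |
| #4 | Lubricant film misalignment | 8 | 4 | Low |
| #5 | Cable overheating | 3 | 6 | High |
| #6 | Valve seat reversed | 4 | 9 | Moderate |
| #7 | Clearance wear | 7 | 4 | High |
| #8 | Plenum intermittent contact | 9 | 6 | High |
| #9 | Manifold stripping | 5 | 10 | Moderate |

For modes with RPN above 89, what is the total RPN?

RPN = Severity × Occurrence × Detection:
  #1: 7 × 6 × 2 = 84
  #2: 3 × 2 × 9 = 54
  #3: 8 × 3 × 4 = 96
  #4: 4 × 8 × 8 = 256
  #5: 6 × 3 × 4 = 72
  #6: 9 × 4 × 5 = 180
  #7: 4 × 7 × 4 = 112
  #8: 6 × 9 × 4 = 216
  #9: 10 × 5 × 5 = 250
RPN > 89: #3 (96), #4 (256), #6 (180), #7 (112), #8 (216), #9 (250).
Sum: 96 + 256 + 180 + 112 + 216 + 250 = 1110.

1110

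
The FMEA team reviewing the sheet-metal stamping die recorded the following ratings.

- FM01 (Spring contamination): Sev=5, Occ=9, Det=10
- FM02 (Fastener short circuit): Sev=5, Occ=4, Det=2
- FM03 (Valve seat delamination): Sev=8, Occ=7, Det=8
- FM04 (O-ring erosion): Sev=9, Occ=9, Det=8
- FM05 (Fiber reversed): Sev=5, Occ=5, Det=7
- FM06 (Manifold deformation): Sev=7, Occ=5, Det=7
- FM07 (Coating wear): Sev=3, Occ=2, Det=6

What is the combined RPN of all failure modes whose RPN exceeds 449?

1098

RPN = Severity × Occurrence × Detection:
  FM01: 5 × 9 × 10 = 450
  FM02: 5 × 4 × 2 = 40
  FM03: 8 × 7 × 8 = 448
  FM04: 9 × 9 × 8 = 648
  FM05: 5 × 5 × 7 = 175
  FM06: 7 × 5 × 7 = 245
  FM07: 3 × 2 × 6 = 36
RPN > 449: FM01 (450), FM04 (648).
Sum: 450 + 648 = 1098.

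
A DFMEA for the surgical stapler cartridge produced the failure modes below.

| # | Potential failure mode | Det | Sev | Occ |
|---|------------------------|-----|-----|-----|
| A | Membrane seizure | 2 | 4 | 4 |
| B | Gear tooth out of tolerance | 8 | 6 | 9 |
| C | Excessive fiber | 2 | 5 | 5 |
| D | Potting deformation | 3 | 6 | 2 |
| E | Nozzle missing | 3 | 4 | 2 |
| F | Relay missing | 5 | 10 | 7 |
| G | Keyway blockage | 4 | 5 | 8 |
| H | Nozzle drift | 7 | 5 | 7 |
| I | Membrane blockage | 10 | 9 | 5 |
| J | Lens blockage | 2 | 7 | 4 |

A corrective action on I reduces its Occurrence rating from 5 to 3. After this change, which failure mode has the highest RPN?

RPN = Severity × Occurrence × Detection:
  A: 4 × 4 × 2 = 32
  B: 6 × 9 × 8 = 432
  C: 5 × 5 × 2 = 50
  D: 6 × 2 × 3 = 36
  E: 4 × 2 × 3 = 24
  F: 10 × 7 × 5 = 350
  G: 5 × 8 × 4 = 160
  H: 5 × 7 × 7 = 245
  I: 9 × 5 × 10 = 450
  J: 7 × 4 × 2 = 56
After action: I → 9 × 3 × 10 = 270.
Revised RPNs: B=432, F=350, I=270, H=245, G=160, J=56, C=50, D=36, A=32, E=24.
Highest is now B (432).

B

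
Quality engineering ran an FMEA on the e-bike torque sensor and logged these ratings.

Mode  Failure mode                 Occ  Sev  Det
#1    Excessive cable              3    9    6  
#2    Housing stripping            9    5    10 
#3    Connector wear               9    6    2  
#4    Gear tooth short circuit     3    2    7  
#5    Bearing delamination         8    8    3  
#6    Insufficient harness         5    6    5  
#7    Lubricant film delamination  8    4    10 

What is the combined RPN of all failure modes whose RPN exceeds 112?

1274

RPN = Severity × Occurrence × Detection:
  #1: 9 × 3 × 6 = 162
  #2: 5 × 9 × 10 = 450
  #3: 6 × 9 × 2 = 108
  #4: 2 × 3 × 7 = 42
  #5: 8 × 8 × 3 = 192
  #6: 6 × 5 × 5 = 150
  #7: 4 × 8 × 10 = 320
RPN > 112: #1 (162), #2 (450), #5 (192), #6 (150), #7 (320).
Sum: 162 + 450 + 192 + 150 + 320 = 1274.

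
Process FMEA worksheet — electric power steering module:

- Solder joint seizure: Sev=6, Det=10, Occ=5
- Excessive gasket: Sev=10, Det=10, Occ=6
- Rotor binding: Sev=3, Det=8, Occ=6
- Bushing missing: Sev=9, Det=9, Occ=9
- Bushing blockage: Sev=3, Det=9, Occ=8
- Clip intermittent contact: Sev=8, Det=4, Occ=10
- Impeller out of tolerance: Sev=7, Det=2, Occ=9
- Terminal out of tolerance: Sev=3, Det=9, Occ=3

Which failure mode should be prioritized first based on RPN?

RPN = Severity × Occurrence × Detection:
  Solder joint seizure: 6 × 5 × 10 = 300
  Excessive gasket: 10 × 6 × 10 = 600
  Rotor binding: 3 × 6 × 8 = 144
  Bushing missing: 9 × 9 × 9 = 729
  Bushing blockage: 3 × 8 × 9 = 216
  Clip intermittent contact: 8 × 10 × 4 = 320
  Impeller out of tolerance: 7 × 9 × 2 = 126
  Terminal out of tolerance: 3 × 3 × 9 = 81
Highest RPN is 729 → Bushing missing.

Bushing missing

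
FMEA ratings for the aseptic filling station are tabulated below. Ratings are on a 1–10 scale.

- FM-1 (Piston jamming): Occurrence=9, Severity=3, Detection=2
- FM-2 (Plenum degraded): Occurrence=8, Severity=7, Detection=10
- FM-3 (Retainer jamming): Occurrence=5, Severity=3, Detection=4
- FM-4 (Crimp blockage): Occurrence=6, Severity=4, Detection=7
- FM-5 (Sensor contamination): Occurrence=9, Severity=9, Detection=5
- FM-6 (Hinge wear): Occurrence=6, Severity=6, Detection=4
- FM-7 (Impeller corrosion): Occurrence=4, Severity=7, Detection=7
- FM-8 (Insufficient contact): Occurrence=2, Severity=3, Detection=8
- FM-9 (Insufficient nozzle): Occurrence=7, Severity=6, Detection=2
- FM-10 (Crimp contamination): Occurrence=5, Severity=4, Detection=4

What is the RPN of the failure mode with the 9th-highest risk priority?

RPN = Severity × Occurrence × Detection:
  FM-1: 3 × 9 × 2 = 54
  FM-2: 7 × 8 × 10 = 560
  FM-3: 3 × 5 × 4 = 60
  FM-4: 4 × 6 × 7 = 168
  FM-5: 9 × 9 × 5 = 405
  FM-6: 6 × 6 × 4 = 144
  FM-7: 7 × 4 × 7 = 196
  FM-8: 3 × 2 × 8 = 48
  FM-9: 6 × 7 × 2 = 84
  FM-10: 4 × 5 × 4 = 80
Sorted descending: 560, 405, 196, 168, 144, 84, 80, 60, 54, 48.
The 9th-highest RPN is 54 (FM-1).

54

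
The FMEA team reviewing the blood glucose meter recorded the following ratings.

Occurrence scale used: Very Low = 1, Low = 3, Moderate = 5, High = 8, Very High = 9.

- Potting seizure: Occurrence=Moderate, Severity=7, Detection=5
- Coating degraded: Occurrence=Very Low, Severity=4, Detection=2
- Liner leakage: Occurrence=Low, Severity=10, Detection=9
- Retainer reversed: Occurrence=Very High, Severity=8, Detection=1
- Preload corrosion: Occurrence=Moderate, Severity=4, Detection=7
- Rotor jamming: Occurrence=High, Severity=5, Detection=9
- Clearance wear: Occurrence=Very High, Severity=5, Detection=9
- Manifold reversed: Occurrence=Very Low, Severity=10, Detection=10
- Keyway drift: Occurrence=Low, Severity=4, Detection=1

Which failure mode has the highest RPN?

Clearance wear

RPN = Severity × Occurrence × Detection:
  Potting seizure: 7 × 5 × 5 = 175
  Coating degraded: 4 × 1 × 2 = 8
  Liner leakage: 10 × 3 × 9 = 270
  Retainer reversed: 8 × 9 × 1 = 72
  Preload corrosion: 4 × 5 × 7 = 140
  Rotor jamming: 5 × 8 × 9 = 360
  Clearance wear: 5 × 9 × 9 = 405
  Manifold reversed: 10 × 1 × 10 = 100
  Keyway drift: 4 × 3 × 1 = 12
Highest RPN is 405 → Clearance wear.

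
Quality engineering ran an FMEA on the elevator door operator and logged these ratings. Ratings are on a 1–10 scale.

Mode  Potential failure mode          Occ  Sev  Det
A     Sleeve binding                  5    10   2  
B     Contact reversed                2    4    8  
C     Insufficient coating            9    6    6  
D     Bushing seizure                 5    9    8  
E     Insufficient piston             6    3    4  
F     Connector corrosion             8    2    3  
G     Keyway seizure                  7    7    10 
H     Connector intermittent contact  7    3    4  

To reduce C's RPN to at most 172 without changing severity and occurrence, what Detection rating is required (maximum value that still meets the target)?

C: S=6, O=9, D=6 → current RPN = 324.
Fixed product = 54. Need 54 × D ≤ 172, so D ≤ 172/54 = 3.19.
Maximum integer Detection rating = 3 (gives RPN 162; D=4 would give 216 > 172).

3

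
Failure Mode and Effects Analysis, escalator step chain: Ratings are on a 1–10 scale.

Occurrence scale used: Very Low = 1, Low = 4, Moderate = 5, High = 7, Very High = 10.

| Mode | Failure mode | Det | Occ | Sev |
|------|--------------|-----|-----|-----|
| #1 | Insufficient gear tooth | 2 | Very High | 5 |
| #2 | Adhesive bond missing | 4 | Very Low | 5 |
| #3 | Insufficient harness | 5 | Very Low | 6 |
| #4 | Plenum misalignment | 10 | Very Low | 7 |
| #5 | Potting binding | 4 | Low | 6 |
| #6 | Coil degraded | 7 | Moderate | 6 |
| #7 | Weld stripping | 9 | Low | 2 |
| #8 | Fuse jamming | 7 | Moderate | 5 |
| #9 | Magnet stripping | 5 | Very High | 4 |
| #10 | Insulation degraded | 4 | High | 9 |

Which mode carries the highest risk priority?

RPN = Severity × Occurrence × Detection:
  #1: 5 × 10 × 2 = 100
  #2: 5 × 1 × 4 = 20
  #3: 6 × 1 × 5 = 30
  #4: 7 × 1 × 10 = 70
  #5: 6 × 4 × 4 = 96
  #6: 6 × 5 × 7 = 210
  #7: 2 × 4 × 9 = 72
  #8: 5 × 5 × 7 = 175
  #9: 4 × 10 × 5 = 200
  #10: 9 × 7 × 4 = 252
Highest RPN is 252 → #10.

#10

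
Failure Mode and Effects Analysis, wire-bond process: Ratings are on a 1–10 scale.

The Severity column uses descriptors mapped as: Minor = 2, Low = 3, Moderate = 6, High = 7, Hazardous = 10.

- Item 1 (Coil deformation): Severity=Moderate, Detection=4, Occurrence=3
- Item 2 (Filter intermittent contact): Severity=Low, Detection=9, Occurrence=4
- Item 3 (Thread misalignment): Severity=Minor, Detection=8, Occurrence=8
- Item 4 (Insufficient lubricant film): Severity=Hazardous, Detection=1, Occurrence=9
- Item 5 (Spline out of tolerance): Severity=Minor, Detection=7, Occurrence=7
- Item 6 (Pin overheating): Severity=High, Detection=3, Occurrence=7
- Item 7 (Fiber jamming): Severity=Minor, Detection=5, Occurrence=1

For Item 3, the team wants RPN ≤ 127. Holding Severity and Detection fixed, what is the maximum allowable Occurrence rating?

7

Item 3: S=2, O=8, D=8 → current RPN = 128.
Fixed product = 16. Need 16 × O ≤ 127, so O ≤ 127/16 = 7.94.
Maximum integer Occurrence rating = 7 (gives RPN 112; O=8 would give 128 > 127).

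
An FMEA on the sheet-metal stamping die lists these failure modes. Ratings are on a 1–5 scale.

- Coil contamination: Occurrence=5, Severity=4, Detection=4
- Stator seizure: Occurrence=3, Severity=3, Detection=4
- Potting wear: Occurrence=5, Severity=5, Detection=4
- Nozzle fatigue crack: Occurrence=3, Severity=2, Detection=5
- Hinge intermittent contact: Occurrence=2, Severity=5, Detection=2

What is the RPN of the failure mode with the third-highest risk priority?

RPN = Severity × Occurrence × Detection:
  Coil contamination: 4 × 5 × 4 = 80
  Stator seizure: 3 × 3 × 4 = 36
  Potting wear: 5 × 5 × 4 = 100
  Nozzle fatigue crack: 2 × 3 × 5 = 30
  Hinge intermittent contact: 5 × 2 × 2 = 20
Sorted descending: 100, 80, 36, 30, 20.
The third-highest RPN is 36 (Stator seizure).

36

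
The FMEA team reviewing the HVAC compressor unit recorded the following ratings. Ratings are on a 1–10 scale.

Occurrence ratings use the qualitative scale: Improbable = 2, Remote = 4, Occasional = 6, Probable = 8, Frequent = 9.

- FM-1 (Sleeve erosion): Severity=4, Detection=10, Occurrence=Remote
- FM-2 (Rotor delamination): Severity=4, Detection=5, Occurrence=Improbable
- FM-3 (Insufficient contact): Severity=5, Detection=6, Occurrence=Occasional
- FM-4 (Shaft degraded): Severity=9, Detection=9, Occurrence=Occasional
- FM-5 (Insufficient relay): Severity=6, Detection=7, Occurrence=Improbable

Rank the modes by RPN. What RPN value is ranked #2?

180

RPN = Severity × Occurrence × Detection:
  FM-1: 4 × 4 × 10 = 160
  FM-2: 4 × 2 × 5 = 40
  FM-3: 5 × 6 × 6 = 180
  FM-4: 9 × 6 × 9 = 486
  FM-5: 6 × 2 × 7 = 84
Sorted descending: 486, 180, 160, 84, 40.
The second-highest RPN is 180 (FM-3).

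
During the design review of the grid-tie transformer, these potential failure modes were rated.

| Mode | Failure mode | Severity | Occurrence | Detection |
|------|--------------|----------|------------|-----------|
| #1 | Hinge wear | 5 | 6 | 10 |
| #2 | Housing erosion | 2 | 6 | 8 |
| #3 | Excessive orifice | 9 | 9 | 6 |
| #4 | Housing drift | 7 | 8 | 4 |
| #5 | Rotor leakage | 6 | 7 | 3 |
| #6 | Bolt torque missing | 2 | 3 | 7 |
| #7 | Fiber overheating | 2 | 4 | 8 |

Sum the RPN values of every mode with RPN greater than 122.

RPN = Severity × Occurrence × Detection:
  #1: 5 × 6 × 10 = 300
  #2: 2 × 6 × 8 = 96
  #3: 9 × 9 × 6 = 486
  #4: 7 × 8 × 4 = 224
  #5: 6 × 7 × 3 = 126
  #6: 2 × 3 × 7 = 42
  #7: 2 × 4 × 8 = 64
RPN > 122: #1 (300), #3 (486), #4 (224), #5 (126).
Sum: 300 + 486 + 224 + 126 = 1136.

1136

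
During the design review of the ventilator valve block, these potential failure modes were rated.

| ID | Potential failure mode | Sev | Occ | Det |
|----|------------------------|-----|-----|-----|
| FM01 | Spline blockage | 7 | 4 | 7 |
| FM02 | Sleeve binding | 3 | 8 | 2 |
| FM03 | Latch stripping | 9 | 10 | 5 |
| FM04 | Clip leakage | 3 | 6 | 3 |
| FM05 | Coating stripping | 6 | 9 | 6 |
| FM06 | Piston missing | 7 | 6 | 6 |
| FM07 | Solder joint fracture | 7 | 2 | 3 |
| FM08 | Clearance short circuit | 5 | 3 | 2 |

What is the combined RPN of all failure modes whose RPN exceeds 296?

774

RPN = Severity × Occurrence × Detection:
  FM01: 7 × 4 × 7 = 196
  FM02: 3 × 8 × 2 = 48
  FM03: 9 × 10 × 5 = 450
  FM04: 3 × 6 × 3 = 54
  FM05: 6 × 9 × 6 = 324
  FM06: 7 × 6 × 6 = 252
  FM07: 7 × 2 × 3 = 42
  FM08: 5 × 3 × 2 = 30
RPN > 296: FM03 (450), FM05 (324).
Sum: 450 + 324 = 774.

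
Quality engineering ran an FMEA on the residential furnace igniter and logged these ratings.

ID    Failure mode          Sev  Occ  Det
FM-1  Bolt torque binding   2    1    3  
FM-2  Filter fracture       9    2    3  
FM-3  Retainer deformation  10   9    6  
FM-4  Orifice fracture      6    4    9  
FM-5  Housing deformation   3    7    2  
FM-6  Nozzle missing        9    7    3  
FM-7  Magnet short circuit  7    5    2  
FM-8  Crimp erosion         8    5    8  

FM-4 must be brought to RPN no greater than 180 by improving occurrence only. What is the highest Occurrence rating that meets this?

FM-4: S=6, O=4, D=9 → current RPN = 216.
Fixed product = 54. Need 54 × O ≤ 180, so O ≤ 180/54 = 3.33.
Maximum integer Occurrence rating = 3 (gives RPN 162; O=4 would give 216 > 180).

3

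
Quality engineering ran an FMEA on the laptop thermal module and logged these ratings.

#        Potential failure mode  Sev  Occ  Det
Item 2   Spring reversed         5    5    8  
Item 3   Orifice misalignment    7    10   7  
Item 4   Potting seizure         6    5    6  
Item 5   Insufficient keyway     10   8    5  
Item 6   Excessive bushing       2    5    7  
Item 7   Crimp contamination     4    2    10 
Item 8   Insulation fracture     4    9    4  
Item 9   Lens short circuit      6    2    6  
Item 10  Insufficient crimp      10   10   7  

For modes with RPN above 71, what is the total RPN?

RPN = Severity × Occurrence × Detection:
  Item 2: 5 × 5 × 8 = 200
  Item 3: 7 × 10 × 7 = 490
  Item 4: 6 × 5 × 6 = 180
  Item 5: 10 × 8 × 5 = 400
  Item 6: 2 × 5 × 7 = 70
  Item 7: 4 × 2 × 10 = 80
  Item 8: 4 × 9 × 4 = 144
  Item 9: 6 × 2 × 6 = 72
  Item 10: 10 × 10 × 7 = 700
RPN > 71: Item 2 (200), Item 3 (490), Item 4 (180), Item 5 (400), Item 7 (80), Item 8 (144), Item 9 (72), Item 10 (700).
Sum: 200 + 490 + 180 + 400 + 80 + 144 + 72 + 700 = 2266.

2266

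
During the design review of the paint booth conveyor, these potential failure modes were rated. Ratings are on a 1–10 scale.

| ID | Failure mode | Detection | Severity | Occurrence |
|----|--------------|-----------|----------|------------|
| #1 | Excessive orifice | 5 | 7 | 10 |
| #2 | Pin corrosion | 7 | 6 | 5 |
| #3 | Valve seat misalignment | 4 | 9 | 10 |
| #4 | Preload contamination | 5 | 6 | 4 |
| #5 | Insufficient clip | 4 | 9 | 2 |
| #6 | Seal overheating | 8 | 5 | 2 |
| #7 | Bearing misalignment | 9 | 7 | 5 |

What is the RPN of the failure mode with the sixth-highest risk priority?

80

RPN = Severity × Occurrence × Detection:
  #1: 7 × 10 × 5 = 350
  #2: 6 × 5 × 7 = 210
  #3: 9 × 10 × 4 = 360
  #4: 6 × 4 × 5 = 120
  #5: 9 × 2 × 4 = 72
  #6: 5 × 2 × 8 = 80
  #7: 7 × 5 × 9 = 315
Sorted descending: 360, 350, 315, 210, 120, 80, 72.
The sixth-highest RPN is 80 (#6).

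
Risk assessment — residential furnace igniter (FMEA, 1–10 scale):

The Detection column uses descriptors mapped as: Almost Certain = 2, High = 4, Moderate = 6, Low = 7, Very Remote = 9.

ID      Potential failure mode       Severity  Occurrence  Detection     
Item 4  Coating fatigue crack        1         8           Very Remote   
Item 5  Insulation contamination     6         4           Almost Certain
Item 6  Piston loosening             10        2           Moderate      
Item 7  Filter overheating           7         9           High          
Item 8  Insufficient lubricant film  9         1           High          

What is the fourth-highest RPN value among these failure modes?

48

RPN = Severity × Occurrence × Detection:
  Item 4: 1 × 8 × 9 = 72
  Item 5: 6 × 4 × 2 = 48
  Item 6: 10 × 2 × 6 = 120
  Item 7: 7 × 9 × 4 = 252
  Item 8: 9 × 1 × 4 = 36
Sorted descending: 252, 120, 72, 48, 36.
The fourth-highest RPN is 48 (Item 5).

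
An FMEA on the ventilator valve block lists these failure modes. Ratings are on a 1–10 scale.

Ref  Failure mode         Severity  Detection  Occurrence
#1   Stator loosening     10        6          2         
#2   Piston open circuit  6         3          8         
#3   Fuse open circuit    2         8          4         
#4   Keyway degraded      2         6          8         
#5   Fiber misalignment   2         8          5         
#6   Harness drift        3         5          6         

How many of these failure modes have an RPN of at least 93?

3

RPN = Severity × Occurrence × Detection:
  #1: 10 × 2 × 6 = 120
  #2: 6 × 8 × 3 = 144
  #3: 2 × 4 × 8 = 64
  #4: 2 × 8 × 6 = 96
  #5: 2 × 5 × 8 = 80
  #6: 3 × 6 × 5 = 90
Modes with RPN ≥ 93: #1 (120), #2 (144), #4 (96) → 3.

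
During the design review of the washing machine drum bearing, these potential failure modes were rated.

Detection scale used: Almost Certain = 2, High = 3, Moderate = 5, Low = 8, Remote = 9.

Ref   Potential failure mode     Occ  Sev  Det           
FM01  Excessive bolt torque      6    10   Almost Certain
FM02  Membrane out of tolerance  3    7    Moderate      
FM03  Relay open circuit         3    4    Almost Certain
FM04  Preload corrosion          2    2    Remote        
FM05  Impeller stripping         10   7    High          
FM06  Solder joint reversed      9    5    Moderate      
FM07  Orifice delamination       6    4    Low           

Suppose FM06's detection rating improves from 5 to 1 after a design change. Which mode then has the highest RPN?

FM05

RPN = Severity × Occurrence × Detection:
  FM01: 10 × 6 × 2 = 120
  FM02: 7 × 3 × 5 = 105
  FM03: 4 × 3 × 2 = 24
  FM04: 2 × 2 × 9 = 36
  FM05: 7 × 10 × 3 = 210
  FM06: 5 × 9 × 5 = 225
  FM07: 4 × 6 × 8 = 192
After action: FM06 → 5 × 9 × 1 = 45.
Revised RPNs: FM05=210, FM07=192, FM01=120, FM02=105, FM06=45, FM04=36, FM03=24.
Highest is now FM05 (210).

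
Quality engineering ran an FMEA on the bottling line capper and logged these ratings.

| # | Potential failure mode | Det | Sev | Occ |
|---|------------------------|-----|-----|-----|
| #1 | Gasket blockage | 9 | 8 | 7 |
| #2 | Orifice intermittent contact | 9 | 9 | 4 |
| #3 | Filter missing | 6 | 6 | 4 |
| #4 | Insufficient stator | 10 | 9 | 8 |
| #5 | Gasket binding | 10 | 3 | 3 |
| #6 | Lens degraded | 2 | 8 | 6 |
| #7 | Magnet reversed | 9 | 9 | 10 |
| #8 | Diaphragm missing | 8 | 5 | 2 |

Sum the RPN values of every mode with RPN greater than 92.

2598

RPN = Severity × Occurrence × Detection:
  #1: 8 × 7 × 9 = 504
  #2: 9 × 4 × 9 = 324
  #3: 6 × 4 × 6 = 144
  #4: 9 × 8 × 10 = 720
  #5: 3 × 3 × 10 = 90
  #6: 8 × 6 × 2 = 96
  #7: 9 × 10 × 9 = 810
  #8: 5 × 2 × 8 = 80
RPN > 92: #1 (504), #2 (324), #3 (144), #4 (720), #6 (96), #7 (810).
Sum: 504 + 324 + 144 + 720 + 96 + 810 = 2598.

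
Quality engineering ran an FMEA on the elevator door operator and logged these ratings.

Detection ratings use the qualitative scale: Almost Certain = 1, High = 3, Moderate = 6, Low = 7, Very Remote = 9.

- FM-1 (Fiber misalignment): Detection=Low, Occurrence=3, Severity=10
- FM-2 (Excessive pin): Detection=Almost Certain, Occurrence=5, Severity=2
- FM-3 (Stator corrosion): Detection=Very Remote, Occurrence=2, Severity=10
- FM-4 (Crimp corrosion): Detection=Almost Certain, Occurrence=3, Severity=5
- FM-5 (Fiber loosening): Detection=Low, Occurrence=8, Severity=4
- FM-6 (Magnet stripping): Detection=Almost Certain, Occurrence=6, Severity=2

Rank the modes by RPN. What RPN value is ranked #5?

RPN = Severity × Occurrence × Detection:
  FM-1: 10 × 3 × 7 = 210
  FM-2: 2 × 5 × 1 = 10
  FM-3: 10 × 2 × 9 = 180
  FM-4: 5 × 3 × 1 = 15
  FM-5: 4 × 8 × 7 = 224
  FM-6: 2 × 6 × 1 = 12
Sorted descending: 224, 210, 180, 15, 12, 10.
The fifth-highest RPN is 12 (FM-6).

12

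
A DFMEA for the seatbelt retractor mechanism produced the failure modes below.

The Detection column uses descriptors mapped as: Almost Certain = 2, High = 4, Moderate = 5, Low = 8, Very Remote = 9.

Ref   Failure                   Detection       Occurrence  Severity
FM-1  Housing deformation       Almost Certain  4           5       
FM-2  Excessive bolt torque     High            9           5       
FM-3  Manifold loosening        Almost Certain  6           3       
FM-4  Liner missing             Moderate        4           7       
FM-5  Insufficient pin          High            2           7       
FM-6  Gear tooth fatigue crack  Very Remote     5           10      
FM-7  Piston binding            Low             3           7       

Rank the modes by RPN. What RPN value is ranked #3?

RPN = Severity × Occurrence × Detection:
  FM-1: 5 × 4 × 2 = 40
  FM-2: 5 × 9 × 4 = 180
  FM-3: 3 × 6 × 2 = 36
  FM-4: 7 × 4 × 5 = 140
  FM-5: 7 × 2 × 4 = 56
  FM-6: 10 × 5 × 9 = 450
  FM-7: 7 × 3 × 8 = 168
Sorted descending: 450, 180, 168, 140, 56, 40, 36.
The third-highest RPN is 168 (FM-7).

168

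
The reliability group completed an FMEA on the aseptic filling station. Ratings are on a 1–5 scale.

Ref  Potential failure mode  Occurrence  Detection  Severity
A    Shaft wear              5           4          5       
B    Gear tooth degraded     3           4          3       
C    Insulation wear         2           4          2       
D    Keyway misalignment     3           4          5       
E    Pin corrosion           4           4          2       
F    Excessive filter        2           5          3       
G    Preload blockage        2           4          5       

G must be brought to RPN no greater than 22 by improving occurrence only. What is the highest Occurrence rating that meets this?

G: S=5, O=2, D=4 → current RPN = 40.
Fixed product = 20. Need 20 × O ≤ 22, so O ≤ 22/20 = 1.10.
Maximum integer Occurrence rating = 1 (gives RPN 20; O=2 would give 40 > 22).

1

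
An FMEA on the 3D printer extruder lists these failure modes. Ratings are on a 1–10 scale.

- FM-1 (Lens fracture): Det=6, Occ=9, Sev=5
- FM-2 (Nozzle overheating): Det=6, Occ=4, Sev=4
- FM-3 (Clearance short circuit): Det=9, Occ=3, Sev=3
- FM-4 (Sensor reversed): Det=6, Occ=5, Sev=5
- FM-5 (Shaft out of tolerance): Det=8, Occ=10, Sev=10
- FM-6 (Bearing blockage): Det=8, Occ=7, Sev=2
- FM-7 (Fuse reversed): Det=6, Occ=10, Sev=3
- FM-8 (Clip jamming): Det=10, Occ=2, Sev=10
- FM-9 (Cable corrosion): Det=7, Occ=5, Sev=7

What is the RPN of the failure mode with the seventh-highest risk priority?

112

RPN = Severity × Occurrence × Detection:
  FM-1: 5 × 9 × 6 = 270
  FM-2: 4 × 4 × 6 = 96
  FM-3: 3 × 3 × 9 = 81
  FM-4: 5 × 5 × 6 = 150
  FM-5: 10 × 10 × 8 = 800
  FM-6: 2 × 7 × 8 = 112
  FM-7: 3 × 10 × 6 = 180
  FM-8: 10 × 2 × 10 = 200
  FM-9: 7 × 5 × 7 = 245
Sorted descending: 800, 270, 245, 200, 180, 150, 112, 96, 81.
The seventh-highest RPN is 112 (FM-6).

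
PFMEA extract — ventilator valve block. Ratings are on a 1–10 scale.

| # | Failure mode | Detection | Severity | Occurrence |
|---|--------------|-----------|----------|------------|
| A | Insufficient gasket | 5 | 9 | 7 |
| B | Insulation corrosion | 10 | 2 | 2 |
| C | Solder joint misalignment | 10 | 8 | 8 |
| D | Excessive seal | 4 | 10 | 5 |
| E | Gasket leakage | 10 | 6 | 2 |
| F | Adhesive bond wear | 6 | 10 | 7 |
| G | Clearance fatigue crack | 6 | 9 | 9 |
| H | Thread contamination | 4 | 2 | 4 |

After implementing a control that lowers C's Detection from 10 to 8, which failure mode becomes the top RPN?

RPN = Severity × Occurrence × Detection:
  A: 9 × 7 × 5 = 315
  B: 2 × 2 × 10 = 40
  C: 8 × 8 × 10 = 640
  D: 10 × 5 × 4 = 200
  E: 6 × 2 × 10 = 120
  F: 10 × 7 × 6 = 420
  G: 9 × 9 × 6 = 486
  H: 2 × 4 × 4 = 32
After action: C → 8 × 8 × 8 = 512.
Revised RPNs: C=512, G=486, F=420, A=315, D=200, E=120, B=40, H=32.
Highest is now C (512).

C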